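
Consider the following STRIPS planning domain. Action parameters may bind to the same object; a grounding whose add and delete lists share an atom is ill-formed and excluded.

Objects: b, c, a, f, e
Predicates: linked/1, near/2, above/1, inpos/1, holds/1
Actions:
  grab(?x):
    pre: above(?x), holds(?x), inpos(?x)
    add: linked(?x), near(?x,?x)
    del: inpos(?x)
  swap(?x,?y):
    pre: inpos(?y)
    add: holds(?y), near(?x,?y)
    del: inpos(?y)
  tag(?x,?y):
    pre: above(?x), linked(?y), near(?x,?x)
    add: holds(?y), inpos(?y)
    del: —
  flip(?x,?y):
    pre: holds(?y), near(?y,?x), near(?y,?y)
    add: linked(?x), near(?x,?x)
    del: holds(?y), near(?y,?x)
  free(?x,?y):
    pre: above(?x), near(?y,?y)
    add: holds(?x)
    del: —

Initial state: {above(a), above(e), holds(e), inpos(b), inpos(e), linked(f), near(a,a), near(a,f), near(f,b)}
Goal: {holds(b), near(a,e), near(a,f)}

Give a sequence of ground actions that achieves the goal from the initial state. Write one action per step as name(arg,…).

1. swap(b,b)  →  {above(a), above(e), holds(b), holds(e), inpos(e), linked(f), near(a,a), near(a,f), near(b,b), near(f,b)}
2. swap(a,e)  →  {above(a), above(e), holds(b), holds(e), linked(f), near(a,a), near(a,e), near(a,f), near(b,b), near(f,b)}

swap(b,b); swap(a,e)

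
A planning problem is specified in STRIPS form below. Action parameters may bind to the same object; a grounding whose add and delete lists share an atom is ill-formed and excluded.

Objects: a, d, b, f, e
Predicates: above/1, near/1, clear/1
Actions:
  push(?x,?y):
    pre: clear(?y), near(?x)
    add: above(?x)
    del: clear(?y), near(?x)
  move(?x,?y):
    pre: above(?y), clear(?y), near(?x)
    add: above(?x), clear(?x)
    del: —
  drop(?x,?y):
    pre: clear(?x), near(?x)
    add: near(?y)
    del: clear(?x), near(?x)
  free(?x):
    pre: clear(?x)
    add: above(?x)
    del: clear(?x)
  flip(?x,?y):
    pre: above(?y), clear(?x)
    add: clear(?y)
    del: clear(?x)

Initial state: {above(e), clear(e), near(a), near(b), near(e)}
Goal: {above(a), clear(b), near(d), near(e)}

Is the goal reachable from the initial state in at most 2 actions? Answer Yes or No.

No

1. move(a,e)  →  {above(a), above(e), clear(a), clear(e), near(a), near(b), near(e)}
2. move(b,a)  →  {above(a), above(b), above(e), clear(a), clear(b), clear(e), near(a), near(b), near(e)}
3. drop(a,d)  →  {above(a), above(b), above(e), clear(b), clear(e), near(b), near(d), near(e)}
optimal plan length = 3; 3 > 2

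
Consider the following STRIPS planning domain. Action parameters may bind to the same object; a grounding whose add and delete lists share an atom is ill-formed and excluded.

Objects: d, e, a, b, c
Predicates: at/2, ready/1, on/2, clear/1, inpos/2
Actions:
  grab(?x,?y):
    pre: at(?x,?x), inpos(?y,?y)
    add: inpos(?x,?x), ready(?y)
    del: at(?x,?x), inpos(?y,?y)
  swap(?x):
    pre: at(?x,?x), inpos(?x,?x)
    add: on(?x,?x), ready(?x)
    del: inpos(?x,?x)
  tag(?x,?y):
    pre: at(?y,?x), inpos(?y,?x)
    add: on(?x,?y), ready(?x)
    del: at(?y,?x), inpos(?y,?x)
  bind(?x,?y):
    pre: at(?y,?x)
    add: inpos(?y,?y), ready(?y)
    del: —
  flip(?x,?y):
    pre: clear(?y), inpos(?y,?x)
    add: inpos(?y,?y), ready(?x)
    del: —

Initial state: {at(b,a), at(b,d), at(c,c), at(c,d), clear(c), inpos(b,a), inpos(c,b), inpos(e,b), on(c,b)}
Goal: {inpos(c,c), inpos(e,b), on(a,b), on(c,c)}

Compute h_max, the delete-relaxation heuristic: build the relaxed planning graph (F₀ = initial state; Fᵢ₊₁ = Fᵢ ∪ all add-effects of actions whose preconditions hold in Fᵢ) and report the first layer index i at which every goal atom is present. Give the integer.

F0 = init (9 atoms)
F1 = F0 ∪ {inpos(b,b), inpos(c,c), on(a,b), ready(a), ready(b), ready(c)}  (15 atoms)
F2 = F1 ∪ {on(c,c)}  (16 atoms)
goal ⊆ F2  ⇒  h_max = 2

2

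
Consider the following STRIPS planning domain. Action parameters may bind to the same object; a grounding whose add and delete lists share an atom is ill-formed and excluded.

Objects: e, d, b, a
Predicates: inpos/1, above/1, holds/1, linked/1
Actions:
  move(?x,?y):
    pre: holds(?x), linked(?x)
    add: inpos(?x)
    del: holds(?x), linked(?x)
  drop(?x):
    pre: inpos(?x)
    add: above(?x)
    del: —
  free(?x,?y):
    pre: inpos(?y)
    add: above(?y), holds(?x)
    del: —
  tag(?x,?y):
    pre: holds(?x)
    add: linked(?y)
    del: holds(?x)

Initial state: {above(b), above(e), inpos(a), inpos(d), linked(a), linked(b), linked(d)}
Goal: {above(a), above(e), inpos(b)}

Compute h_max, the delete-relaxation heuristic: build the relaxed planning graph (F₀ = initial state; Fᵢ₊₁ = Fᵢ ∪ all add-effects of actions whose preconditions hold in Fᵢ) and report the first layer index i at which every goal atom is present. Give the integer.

2

F0 = init (7 atoms)
F1 = F0 ∪ {above(a), above(d), holds(a), holds(b), holds(d), holds(e)}  (13 atoms)
F2 = F1 ∪ {inpos(b), linked(e)}  (15 atoms)
goal ⊆ F2  ⇒  h_max = 2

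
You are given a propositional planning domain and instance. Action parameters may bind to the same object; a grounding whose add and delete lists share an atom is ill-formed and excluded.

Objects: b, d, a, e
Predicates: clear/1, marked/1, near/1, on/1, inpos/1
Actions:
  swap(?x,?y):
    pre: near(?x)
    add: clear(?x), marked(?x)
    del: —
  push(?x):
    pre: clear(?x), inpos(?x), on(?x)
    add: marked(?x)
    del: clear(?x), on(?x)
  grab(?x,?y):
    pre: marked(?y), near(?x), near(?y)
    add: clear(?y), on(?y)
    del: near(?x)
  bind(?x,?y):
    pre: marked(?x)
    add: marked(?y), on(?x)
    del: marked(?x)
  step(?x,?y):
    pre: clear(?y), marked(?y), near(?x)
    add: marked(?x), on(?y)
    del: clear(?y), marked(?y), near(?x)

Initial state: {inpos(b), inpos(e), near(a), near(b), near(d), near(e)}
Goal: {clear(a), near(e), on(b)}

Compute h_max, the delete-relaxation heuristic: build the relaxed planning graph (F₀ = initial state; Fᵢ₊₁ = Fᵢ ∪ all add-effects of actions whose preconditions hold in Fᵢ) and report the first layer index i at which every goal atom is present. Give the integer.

F0 = init (6 atoms)
F1 = F0 ∪ {clear(a), clear(b), clear(d), clear(e), marked(a), marked(b), marked(d), marked(e)}  (14 atoms)
F2 = F1 ∪ {on(a), on(b), on(d), on(e)}  (18 atoms)
goal ⊆ F2  ⇒  h_max = 2

2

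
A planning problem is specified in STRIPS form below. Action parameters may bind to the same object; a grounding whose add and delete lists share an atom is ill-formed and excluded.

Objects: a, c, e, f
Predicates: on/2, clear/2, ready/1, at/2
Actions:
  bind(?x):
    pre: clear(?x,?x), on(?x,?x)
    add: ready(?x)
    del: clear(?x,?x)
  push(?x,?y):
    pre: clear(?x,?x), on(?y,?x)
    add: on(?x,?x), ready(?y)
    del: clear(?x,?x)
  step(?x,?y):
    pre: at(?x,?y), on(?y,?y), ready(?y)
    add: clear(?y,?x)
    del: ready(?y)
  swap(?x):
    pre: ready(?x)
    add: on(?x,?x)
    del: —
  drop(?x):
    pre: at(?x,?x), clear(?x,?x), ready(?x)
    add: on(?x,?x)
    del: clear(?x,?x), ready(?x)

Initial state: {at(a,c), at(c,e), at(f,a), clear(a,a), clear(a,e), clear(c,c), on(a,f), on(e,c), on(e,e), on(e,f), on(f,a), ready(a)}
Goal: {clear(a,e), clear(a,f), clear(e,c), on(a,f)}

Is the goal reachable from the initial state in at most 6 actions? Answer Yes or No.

1. push(a,f)  →  {at(a,c), at(c,e), at(f,a), clear(a,e), clear(c,c), on(a,a), on(a,f), on(e,c), on(e,e), on(e,f), on(f,a), ready(a), ready(f)}
2. push(c,e)  →  {at(a,c), at(c,e), at(f,a), clear(a,e), on(a,a), on(a,f), on(c,c), on(e,c), on(e,e), on(e,f), on(f,a), ready(a), ready(e), ready(f)}
3. step(c,e)  →  {at(a,c), at(c,e), at(f,a), clear(a,e), clear(e,c), on(a,a), on(a,f), on(c,c), on(e,c), on(e,e), on(e,f), on(f,a), ready(a), ready(f)}
4. step(f,a)  →  {at(a,c), at(c,e), at(f,a), clear(a,e), clear(a,f), clear(e,c), on(a,a), on(a,f), on(c,c), on(e,c), on(e,e), on(e,f), on(f,a), ready(f)}
optimal plan length = 4; 4 ≤ 6

Yes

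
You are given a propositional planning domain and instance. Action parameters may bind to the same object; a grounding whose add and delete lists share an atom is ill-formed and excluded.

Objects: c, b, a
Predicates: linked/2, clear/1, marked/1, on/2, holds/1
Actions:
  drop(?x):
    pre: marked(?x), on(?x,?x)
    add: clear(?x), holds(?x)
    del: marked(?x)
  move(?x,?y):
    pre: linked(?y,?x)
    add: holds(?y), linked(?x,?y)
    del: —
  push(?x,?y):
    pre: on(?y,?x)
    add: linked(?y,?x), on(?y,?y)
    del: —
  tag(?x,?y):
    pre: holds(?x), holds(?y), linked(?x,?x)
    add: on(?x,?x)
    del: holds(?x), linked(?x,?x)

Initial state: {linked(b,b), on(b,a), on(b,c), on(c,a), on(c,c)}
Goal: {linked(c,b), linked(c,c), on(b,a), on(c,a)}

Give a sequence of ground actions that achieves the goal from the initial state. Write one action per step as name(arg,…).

push(c,c); push(c,b); move(c,b)

1. push(c,c)  →  {linked(b,b), linked(c,c), on(b,a), on(b,c), on(c,a), on(c,c)}
2. push(c,b)  →  {linked(b,b), linked(b,c), linked(c,c), on(b,a), on(b,b), on(b,c), on(c,a), on(c,c)}
3. move(c,b)  →  {holds(b), linked(b,b), linked(b,c), linked(c,b), linked(c,c), on(b,a), on(b,b), on(b,c), on(c,a), on(c,c)}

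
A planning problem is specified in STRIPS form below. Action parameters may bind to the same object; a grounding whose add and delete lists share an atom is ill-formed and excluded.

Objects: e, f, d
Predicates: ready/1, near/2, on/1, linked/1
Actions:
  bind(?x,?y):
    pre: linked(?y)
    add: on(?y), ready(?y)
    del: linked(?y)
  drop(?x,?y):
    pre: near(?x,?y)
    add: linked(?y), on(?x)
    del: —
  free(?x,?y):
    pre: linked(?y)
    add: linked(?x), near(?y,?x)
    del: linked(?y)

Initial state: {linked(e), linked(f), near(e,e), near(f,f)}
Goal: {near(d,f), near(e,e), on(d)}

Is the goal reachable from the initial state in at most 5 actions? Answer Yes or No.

Yes

1. free(d,e)  →  {linked(d), linked(f), near(e,d), near(e,e), near(f,f)}
2. free(f,d)  →  {linked(f), near(d,f), near(e,d), near(e,e), near(f,f)}
3. drop(d,f)  →  {linked(f), near(d,f), near(e,d), near(e,e), near(f,f), on(d)}
optimal plan length = 3; 3 ≤ 5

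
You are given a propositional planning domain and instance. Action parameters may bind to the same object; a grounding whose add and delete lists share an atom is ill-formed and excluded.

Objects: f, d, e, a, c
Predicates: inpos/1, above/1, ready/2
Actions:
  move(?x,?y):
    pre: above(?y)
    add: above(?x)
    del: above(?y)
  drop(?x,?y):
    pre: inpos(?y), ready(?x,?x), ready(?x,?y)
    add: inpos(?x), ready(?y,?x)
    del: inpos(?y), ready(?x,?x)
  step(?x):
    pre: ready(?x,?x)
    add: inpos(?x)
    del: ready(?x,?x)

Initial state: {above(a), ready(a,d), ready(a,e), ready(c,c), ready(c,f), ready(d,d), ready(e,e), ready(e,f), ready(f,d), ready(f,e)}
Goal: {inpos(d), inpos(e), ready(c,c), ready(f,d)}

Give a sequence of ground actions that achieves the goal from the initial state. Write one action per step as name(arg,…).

1. step(d)  →  {above(a), inpos(d), ready(a,d), ready(a,e), ready(c,c), ready(c,f), ready(e,e), ready(e,f), ready(f,d), ready(f,e)}
2. step(e)  →  {above(a), inpos(d), inpos(e), ready(a,d), ready(a,e), ready(c,c), ready(c,f), ready(e,f), ready(f,d), ready(f,e)}

step(d); step(e)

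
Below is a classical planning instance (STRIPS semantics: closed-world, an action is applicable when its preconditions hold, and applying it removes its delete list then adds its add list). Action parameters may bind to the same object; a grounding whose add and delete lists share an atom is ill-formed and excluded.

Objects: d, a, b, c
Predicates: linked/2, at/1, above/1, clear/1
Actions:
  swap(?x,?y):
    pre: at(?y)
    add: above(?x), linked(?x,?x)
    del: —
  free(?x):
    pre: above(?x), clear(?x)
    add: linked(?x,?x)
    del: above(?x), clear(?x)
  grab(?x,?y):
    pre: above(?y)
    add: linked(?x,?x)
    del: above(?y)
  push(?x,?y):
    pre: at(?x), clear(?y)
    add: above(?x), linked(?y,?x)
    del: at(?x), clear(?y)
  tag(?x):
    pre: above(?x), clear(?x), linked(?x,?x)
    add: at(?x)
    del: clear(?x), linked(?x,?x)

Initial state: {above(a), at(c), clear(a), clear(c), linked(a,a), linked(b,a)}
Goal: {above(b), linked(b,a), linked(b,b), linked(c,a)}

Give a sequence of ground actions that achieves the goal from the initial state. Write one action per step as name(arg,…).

swap(b,c); tag(a); push(a,c)

1. swap(b,c)  →  {above(a), above(b), at(c), clear(a), clear(c), linked(a,a), linked(b,a), linked(b,b)}
2. tag(a)  →  {above(a), above(b), at(a), at(c), clear(c), linked(b,a), linked(b,b)}
3. push(a,c)  →  {above(a), above(b), at(c), linked(b,a), linked(b,b), linked(c,a)}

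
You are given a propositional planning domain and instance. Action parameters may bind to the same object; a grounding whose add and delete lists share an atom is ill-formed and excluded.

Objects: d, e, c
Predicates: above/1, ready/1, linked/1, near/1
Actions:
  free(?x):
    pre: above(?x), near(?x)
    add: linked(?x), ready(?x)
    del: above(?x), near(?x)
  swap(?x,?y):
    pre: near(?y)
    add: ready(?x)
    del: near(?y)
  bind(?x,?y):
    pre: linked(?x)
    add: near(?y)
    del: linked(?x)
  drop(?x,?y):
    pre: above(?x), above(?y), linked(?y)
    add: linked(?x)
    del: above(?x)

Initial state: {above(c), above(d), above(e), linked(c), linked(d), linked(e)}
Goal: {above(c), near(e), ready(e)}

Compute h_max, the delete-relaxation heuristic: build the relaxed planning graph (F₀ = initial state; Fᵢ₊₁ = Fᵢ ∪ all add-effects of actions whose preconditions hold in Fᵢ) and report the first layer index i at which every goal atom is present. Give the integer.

2

F0 = init (6 atoms)
F1 = F0 ∪ {near(c), near(d), near(e)}  (9 atoms)
F2 = F1 ∪ {ready(c), ready(d), ready(e)}  (12 atoms)
goal ⊆ F2  ⇒  h_max = 2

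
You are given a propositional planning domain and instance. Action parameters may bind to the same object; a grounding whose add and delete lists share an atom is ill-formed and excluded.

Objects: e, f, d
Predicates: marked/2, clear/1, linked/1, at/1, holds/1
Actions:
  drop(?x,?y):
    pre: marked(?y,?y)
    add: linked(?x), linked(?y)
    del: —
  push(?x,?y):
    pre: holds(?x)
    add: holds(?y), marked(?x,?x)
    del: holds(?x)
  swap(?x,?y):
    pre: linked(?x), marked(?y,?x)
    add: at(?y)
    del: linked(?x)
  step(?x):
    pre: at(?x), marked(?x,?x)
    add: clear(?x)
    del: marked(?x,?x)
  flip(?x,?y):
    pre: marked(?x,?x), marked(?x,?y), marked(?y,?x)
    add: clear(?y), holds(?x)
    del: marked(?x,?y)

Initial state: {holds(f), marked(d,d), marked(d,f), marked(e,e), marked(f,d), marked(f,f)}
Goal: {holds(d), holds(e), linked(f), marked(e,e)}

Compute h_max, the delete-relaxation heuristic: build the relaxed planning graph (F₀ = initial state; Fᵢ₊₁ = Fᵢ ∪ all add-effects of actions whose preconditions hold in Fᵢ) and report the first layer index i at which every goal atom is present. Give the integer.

F0 = init (6 atoms)
F1 = F0 ∪ {clear(d), clear(e), clear(f), holds(d), holds(e), linked(d), linked(e), linked(f)}  (14 atoms)
goal ⊆ F1  ⇒  h_max = 1

1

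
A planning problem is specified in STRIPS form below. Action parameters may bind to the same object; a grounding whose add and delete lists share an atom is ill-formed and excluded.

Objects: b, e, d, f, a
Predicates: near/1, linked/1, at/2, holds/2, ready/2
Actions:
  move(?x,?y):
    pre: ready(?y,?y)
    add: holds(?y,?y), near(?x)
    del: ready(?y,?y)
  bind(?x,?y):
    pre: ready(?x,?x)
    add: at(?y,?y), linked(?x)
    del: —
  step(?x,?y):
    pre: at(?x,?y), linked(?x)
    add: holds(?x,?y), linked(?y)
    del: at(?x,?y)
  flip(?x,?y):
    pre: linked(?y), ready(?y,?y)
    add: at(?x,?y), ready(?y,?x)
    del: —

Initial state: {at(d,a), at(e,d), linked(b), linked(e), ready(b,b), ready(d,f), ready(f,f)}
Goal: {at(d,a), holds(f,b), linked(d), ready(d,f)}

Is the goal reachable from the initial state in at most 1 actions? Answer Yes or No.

No

1. bind(f,b)  →  {at(b,b), at(d,a), at(e,d), linked(b), linked(e), linked(f), ready(b,b), ready(d,f), ready(f,f)}
2. step(e,d)  →  {at(b,b), at(d,a), holds(e,d), linked(b), linked(d), linked(e), linked(f), ready(b,b), ready(d,f), ready(f,f)}
3. flip(f,b)  →  {at(b,b), at(d,a), at(f,b), holds(e,d), linked(b), linked(d), linked(e), linked(f), ready(b,b), ready(b,f), ready(d,f), ready(f,f)}
4. step(f,b)  →  {at(b,b), at(d,a), holds(e,d), holds(f,b), linked(b), linked(d), linked(e), linked(f), ready(b,b), ready(b,f), ready(d,f), ready(f,f)}
optimal plan length = 4; 4 > 1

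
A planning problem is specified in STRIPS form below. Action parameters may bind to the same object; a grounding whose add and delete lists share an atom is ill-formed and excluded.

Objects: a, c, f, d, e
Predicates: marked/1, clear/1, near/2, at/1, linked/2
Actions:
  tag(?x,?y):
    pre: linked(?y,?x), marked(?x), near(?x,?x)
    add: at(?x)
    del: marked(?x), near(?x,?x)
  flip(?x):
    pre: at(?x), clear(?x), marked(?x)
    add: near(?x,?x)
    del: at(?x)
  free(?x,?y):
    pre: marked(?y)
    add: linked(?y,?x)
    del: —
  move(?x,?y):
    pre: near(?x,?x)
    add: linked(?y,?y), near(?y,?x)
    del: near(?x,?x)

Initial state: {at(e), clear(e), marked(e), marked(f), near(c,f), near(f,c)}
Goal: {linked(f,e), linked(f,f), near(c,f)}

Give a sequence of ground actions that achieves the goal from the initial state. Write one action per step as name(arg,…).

free(f,f); free(e,f)

1. free(f,f)  →  {at(e), clear(e), linked(f,f), marked(e), marked(f), near(c,f), near(f,c)}
2. free(e,f)  →  {at(e), clear(e), linked(f,e), linked(f,f), marked(e), marked(f), near(c,f), near(f,c)}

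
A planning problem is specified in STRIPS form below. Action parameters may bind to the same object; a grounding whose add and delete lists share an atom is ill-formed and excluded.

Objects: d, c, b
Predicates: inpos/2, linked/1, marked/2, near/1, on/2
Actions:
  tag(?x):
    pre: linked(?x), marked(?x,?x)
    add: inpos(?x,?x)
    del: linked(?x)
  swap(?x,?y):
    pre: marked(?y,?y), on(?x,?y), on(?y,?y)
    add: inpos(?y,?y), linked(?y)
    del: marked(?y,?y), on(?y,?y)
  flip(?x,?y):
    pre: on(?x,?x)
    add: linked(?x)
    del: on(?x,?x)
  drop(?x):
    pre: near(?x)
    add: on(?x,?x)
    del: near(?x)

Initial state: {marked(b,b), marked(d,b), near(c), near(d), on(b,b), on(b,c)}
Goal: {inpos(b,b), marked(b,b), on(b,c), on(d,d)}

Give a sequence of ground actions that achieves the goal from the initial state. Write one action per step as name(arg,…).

1. flip(b,d)  →  {linked(b), marked(b,b), marked(d,b), near(c), near(d), on(b,c)}
2. tag(b)  →  {inpos(b,b), marked(b,b), marked(d,b), near(c), near(d), on(b,c)}
3. drop(d)  →  {inpos(b,b), marked(b,b), marked(d,b), near(c), on(b,c), on(d,d)}

flip(b,d); tag(b); drop(d)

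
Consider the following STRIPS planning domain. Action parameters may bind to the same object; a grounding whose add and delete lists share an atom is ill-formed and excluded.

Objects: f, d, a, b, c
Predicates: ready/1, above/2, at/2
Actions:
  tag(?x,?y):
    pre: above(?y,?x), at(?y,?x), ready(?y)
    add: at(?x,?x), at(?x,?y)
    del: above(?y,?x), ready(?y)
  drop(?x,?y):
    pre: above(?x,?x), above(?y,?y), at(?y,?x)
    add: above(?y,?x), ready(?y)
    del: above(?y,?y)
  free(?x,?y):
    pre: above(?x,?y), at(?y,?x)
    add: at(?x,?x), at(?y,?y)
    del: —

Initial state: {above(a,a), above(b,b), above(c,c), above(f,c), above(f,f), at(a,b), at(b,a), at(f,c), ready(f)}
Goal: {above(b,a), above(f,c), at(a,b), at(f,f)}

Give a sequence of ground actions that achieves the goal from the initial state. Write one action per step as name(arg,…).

tag(c,f); drop(a,b); drop(c,f); free(f,c)

1. tag(c,f)  →  {above(a,a), above(b,b), above(c,c), above(f,f), at(a,b), at(b,a), at(c,c), at(c,f), at(f,c)}
2. drop(a,b)  →  {above(a,a), above(b,a), above(c,c), above(f,f), at(a,b), at(b,a), at(c,c), at(c,f), at(f,c), ready(b)}
3. drop(c,f)  →  {above(a,a), above(b,a), above(c,c), above(f,c), at(a,b), at(b,a), at(c,c), at(c,f), at(f,c), ready(b), ready(f)}
4. free(f,c)  →  {above(a,a), above(b,a), above(c,c), above(f,c), at(a,b), at(b,a), at(c,c), at(c,f), at(f,c), at(f,f), ready(b), ready(f)}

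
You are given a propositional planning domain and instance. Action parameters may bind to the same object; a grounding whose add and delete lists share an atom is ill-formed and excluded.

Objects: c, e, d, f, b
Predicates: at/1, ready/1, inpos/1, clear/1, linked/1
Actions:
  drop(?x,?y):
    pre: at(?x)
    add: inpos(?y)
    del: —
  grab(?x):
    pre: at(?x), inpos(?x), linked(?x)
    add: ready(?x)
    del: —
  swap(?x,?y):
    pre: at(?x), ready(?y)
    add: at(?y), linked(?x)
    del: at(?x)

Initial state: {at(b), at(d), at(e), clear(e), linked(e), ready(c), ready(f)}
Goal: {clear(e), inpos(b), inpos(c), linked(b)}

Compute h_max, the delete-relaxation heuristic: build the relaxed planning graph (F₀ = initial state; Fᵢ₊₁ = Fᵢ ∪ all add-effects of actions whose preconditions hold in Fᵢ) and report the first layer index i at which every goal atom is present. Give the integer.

1

F0 = init (7 atoms)
F1 = F0 ∪ {at(c), at(f), inpos(b), inpos(c), inpos(d), inpos(e), inpos(f), linked(b), linked(d)}  (16 atoms)
goal ⊆ F1  ⇒  h_max = 1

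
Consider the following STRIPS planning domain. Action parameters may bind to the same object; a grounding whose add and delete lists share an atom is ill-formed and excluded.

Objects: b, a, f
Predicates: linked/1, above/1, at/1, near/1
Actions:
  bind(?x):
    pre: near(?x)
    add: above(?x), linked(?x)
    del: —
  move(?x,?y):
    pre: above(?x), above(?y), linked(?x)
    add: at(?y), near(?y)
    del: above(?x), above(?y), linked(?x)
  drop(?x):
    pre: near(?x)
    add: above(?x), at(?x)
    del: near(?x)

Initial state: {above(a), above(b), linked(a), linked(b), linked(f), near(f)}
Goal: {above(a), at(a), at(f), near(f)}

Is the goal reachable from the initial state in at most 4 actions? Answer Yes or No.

1. bind(f)  →  {above(a), above(b), above(f), linked(a), linked(b), linked(f), near(f)}
2. move(b,a)  →  {above(f), at(a), linked(a), linked(f), near(a), near(f)}
3. bind(a)  →  {above(a), above(f), at(a), linked(a), linked(f), near(a), near(f)}
4. move(f,f)  →  {above(a), at(a), at(f), linked(a), near(a), near(f)}
optimal plan length = 4; 4 ≤ 4

Yes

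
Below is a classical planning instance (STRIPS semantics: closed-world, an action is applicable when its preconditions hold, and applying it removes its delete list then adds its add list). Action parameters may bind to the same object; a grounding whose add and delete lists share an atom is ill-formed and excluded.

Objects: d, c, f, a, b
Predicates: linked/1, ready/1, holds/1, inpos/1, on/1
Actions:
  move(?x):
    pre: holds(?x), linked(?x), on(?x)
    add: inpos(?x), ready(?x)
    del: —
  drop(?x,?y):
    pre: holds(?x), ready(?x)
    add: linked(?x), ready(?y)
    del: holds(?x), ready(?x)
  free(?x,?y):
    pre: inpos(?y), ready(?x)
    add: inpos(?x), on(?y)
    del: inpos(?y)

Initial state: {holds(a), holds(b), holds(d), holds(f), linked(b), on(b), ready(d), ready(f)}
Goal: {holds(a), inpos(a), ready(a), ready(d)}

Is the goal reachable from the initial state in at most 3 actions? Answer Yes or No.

Yes

1. move(b)  →  {holds(a), holds(b), holds(d), holds(f), inpos(b), linked(b), on(b), ready(b), ready(d), ready(f)}
2. drop(f,a)  →  {holds(a), holds(b), holds(d), inpos(b), linked(b), linked(f), on(b), ready(a), ready(b), ready(d)}
3. free(a,b)  →  {holds(a), holds(b), holds(d), inpos(a), linked(b), linked(f), on(b), ready(a), ready(b), ready(d)}
optimal plan length = 3; 3 ≤ 3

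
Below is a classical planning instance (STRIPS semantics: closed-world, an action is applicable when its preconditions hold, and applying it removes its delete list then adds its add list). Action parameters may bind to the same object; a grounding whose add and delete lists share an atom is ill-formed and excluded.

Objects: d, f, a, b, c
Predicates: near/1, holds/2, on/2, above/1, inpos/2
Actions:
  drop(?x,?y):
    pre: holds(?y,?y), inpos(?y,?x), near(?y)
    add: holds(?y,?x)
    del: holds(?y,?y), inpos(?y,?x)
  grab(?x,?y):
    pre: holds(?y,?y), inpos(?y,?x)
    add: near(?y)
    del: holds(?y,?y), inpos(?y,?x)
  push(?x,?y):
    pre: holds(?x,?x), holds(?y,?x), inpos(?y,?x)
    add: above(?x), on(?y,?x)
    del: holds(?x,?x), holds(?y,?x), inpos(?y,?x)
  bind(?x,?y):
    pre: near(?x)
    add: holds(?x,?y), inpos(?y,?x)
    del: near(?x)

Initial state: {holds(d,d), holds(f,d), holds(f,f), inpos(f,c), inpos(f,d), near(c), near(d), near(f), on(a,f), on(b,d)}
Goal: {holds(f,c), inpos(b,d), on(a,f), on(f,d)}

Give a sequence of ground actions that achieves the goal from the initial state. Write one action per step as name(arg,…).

1. drop(c,f)  →  {holds(d,d), holds(f,c), holds(f,d), inpos(f,d), near(c), near(d), near(f), on(a,f), on(b,d)}
2. push(d,f)  →  {above(d), holds(f,c), near(c), near(d), near(f), on(a,f), on(b,d), on(f,d)}
3. bind(d,b)  →  {above(d), holds(d,b), holds(f,c), inpos(b,d), near(c), near(f), on(a,f), on(b,d), on(f,d)}

drop(c,f); push(d,f); bind(d,b)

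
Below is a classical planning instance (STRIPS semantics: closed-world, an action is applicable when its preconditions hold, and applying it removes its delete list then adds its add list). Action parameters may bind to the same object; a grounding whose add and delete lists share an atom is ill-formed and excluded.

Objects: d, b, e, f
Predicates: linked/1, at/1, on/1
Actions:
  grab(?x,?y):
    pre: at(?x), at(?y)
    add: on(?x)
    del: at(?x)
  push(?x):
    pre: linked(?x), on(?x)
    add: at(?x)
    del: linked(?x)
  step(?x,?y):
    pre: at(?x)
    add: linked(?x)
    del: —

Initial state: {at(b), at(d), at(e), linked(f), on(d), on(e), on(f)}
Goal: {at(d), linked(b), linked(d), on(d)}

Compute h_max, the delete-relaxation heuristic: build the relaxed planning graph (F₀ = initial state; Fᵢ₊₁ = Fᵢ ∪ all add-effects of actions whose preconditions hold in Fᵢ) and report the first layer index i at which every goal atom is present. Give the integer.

1

F0 = init (7 atoms)
F1 = F0 ∪ {at(f), linked(b), linked(d), linked(e), on(b)}  (12 atoms)
goal ⊆ F1  ⇒  h_max = 1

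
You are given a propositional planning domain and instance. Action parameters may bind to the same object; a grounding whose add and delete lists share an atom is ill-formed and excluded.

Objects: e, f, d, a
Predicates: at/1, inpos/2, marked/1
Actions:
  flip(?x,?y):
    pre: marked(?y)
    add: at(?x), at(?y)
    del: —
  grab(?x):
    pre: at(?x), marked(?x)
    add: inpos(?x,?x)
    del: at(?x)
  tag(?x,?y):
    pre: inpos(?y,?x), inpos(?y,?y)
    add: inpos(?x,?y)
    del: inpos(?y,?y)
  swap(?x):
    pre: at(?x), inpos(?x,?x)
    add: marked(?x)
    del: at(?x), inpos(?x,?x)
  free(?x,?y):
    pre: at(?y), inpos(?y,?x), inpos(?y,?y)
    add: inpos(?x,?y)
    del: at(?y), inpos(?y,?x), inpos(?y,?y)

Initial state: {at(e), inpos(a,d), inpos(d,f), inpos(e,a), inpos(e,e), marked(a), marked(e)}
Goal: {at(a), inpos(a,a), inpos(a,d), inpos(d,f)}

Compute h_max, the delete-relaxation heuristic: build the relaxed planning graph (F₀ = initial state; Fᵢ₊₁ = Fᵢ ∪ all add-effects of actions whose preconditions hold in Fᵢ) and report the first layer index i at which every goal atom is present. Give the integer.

2

F0 = init (7 atoms)
F1 = F0 ∪ {at(a), at(d), at(f), inpos(a,e)}  (11 atoms)
F2 = F1 ∪ {inpos(a,a)}  (12 atoms)
goal ⊆ F2  ⇒  h_max = 2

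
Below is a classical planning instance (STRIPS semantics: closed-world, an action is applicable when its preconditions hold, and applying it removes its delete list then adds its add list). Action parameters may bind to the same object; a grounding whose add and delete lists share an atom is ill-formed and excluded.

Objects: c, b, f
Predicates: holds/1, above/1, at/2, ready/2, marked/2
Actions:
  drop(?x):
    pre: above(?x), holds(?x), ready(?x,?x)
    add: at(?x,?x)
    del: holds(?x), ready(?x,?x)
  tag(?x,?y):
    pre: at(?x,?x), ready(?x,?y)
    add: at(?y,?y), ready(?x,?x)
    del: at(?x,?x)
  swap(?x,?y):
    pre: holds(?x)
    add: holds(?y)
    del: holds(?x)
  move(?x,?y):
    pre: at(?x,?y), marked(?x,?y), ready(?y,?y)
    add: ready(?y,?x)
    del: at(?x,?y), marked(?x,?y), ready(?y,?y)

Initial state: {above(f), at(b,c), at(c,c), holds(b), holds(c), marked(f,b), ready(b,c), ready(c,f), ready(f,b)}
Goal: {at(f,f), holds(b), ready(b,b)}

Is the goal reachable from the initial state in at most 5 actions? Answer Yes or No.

Yes

1. tag(c,f)  →  {above(f), at(b,c), at(f,f), holds(b), holds(c), marked(f,b), ready(b,c), ready(c,c), ready(c,f), ready(f,b)}
2. tag(f,b)  →  {above(f), at(b,b), at(b,c), holds(b), holds(c), marked(f,b), ready(b,c), ready(c,c), ready(c,f), ready(f,b), ready(f,f)}
3. tag(b,c)  →  {above(f), at(b,c), at(c,c), holds(b), holds(c), marked(f,b), ready(b,b), ready(b,c), ready(c,c), ready(c,f), ready(f,b), ready(f,f)}
4. tag(c,f)  →  {above(f), at(b,c), at(f,f), holds(b), holds(c), marked(f,b), ready(b,b), ready(b,c), ready(c,c), ready(c,f), ready(f,b), ready(f,f)}
optimal plan length = 4; 4 ≤ 5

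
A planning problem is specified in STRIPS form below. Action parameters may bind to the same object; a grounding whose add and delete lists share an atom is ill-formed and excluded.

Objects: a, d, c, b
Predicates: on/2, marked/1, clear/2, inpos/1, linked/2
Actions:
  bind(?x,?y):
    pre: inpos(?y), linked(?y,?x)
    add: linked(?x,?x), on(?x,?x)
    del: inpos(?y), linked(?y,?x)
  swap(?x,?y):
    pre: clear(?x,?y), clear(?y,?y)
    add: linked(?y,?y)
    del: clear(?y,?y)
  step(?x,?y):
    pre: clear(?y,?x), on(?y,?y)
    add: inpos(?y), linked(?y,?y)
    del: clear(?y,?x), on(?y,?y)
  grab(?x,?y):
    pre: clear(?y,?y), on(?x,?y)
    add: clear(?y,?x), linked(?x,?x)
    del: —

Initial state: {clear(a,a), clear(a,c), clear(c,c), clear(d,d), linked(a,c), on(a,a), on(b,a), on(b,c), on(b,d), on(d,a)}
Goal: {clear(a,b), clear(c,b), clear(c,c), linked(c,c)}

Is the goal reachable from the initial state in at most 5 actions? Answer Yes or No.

Yes

1. step(c,a)  →  {clear(a,a), clear(c,c), clear(d,d), inpos(a), linked(a,a), linked(a,c), on(b,a), on(b,c), on(b,d), on(d,a)}
2. bind(c,a)  →  {clear(a,a), clear(c,c), clear(d,d), linked(a,a), linked(c,c), on(b,a), on(b,c), on(b,d), on(c,c), on(d,a)}
3. grab(b,a)  →  {clear(a,a), clear(a,b), clear(c,c), clear(d,d), linked(a,a), linked(b,b), linked(c,c), on(b,a), on(b,c), on(b,d), on(c,c), on(d,a)}
4. grab(b,c)  →  {clear(a,a), clear(a,b), clear(c,b), clear(c,c), clear(d,d), linked(a,a), linked(b,b), linked(c,c), on(b,a), on(b,c), on(b,d), on(c,c), on(d,a)}
optimal plan length = 4; 4 ≤ 5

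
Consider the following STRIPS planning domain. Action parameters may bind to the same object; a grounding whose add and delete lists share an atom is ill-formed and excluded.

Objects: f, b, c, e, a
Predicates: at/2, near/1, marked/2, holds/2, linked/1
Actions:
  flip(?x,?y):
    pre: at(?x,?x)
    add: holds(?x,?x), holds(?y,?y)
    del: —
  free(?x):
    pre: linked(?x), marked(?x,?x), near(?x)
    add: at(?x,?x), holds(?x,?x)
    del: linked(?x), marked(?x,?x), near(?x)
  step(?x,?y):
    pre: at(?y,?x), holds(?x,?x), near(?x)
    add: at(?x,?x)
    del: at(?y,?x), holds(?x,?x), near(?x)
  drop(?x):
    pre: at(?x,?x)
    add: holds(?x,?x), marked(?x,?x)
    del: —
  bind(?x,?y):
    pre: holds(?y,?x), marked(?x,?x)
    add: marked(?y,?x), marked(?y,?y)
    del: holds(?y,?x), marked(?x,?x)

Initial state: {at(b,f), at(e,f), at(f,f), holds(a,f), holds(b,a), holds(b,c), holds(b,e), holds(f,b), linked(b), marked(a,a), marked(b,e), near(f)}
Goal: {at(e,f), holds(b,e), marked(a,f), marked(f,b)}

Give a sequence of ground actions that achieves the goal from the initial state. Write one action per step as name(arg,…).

1. bind(a,b)  →  {at(b,f), at(e,f), at(f,f), holds(a,f), holds(b,c), holds(b,e), holds(f,b), linked(b), marked(b,a), marked(b,b), marked(b,e), near(f)}
2. bind(b,f)  →  {at(b,f), at(e,f), at(f,f), holds(a,f), holds(b,c), holds(b,e), linked(b), marked(b,a), marked(b,e), marked(f,b), marked(f,f), near(f)}
3. bind(f,a)  →  {at(b,f), at(e,f), at(f,f), holds(b,c), holds(b,e), linked(b), marked(a,a), marked(a,f), marked(b,a), marked(b,e), marked(f,b), near(f)}

bind(a,b); bind(b,f); bind(f,a)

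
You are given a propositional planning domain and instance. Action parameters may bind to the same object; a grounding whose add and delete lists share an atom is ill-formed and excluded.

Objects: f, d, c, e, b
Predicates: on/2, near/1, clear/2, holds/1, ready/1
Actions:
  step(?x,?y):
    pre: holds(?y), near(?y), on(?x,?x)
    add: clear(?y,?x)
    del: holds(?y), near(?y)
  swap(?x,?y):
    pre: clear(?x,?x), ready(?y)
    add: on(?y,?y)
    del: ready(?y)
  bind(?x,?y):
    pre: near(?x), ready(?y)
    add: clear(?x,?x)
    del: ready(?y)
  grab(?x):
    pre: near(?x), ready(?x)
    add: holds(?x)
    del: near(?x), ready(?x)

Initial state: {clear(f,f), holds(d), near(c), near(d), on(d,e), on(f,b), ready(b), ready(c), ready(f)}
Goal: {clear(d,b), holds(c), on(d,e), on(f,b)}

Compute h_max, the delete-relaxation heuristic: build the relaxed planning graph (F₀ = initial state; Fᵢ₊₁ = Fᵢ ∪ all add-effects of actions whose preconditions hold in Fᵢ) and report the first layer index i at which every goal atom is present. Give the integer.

2

F0 = init (9 atoms)
F1 = F0 ∪ {clear(c,c), clear(d,d), holds(c), on(b,b), on(c,c), on(f,f)}  (15 atoms)
F2 = F1 ∪ {clear(c,b), clear(c,f), clear(d,b), clear(d,c), clear(d,f)}  (20 atoms)
goal ⊆ F2  ⇒  h_max = 2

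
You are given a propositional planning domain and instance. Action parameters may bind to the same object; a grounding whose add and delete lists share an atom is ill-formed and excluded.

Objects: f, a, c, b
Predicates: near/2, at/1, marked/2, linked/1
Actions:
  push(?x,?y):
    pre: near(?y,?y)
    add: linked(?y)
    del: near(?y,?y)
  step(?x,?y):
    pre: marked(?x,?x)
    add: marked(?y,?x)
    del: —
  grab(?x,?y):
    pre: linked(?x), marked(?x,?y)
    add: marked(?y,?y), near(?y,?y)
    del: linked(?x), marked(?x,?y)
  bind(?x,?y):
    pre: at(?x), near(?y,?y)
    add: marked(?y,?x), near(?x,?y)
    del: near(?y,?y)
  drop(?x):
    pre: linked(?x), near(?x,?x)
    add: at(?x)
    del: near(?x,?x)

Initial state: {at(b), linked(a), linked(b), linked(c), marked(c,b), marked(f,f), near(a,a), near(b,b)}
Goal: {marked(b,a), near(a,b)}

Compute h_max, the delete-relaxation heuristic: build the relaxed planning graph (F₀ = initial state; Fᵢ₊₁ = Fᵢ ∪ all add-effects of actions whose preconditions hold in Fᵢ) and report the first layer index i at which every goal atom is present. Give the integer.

2

F0 = init (8 atoms)
F1 = F0 ∪ {at(a), marked(a,b), marked(a,f), marked(b,b), marked(b,f), marked(c,f), near(b,a)}  (15 atoms)
F2 = F1 ∪ {marked(b,a), marked(f,b), near(a,b), near(f,f)}  (19 atoms)
goal ⊆ F2  ⇒  h_max = 2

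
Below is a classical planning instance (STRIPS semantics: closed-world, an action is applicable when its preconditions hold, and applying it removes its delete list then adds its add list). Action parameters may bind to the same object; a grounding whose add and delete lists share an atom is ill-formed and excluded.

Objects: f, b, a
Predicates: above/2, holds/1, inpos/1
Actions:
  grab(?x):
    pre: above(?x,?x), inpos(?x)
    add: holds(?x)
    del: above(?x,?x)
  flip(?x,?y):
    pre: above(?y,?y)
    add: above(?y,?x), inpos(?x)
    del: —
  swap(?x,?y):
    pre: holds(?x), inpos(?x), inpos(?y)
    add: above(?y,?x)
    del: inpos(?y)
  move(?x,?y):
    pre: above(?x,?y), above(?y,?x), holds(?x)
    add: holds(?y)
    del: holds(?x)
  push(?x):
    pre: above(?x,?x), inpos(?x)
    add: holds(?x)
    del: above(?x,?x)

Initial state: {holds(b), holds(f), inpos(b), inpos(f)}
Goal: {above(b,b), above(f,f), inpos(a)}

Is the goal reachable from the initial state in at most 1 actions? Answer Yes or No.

1. swap(f,f)  →  {above(f,f), holds(b), holds(f), inpos(b)}
2. flip(a,f)  →  {above(f,a), above(f,f), holds(b), holds(f), inpos(a), inpos(b)}
3. swap(b,b)  →  {above(b,b), above(f,a), above(f,f), holds(b), holds(f), inpos(a)}
optimal plan length = 3; 3 > 1

No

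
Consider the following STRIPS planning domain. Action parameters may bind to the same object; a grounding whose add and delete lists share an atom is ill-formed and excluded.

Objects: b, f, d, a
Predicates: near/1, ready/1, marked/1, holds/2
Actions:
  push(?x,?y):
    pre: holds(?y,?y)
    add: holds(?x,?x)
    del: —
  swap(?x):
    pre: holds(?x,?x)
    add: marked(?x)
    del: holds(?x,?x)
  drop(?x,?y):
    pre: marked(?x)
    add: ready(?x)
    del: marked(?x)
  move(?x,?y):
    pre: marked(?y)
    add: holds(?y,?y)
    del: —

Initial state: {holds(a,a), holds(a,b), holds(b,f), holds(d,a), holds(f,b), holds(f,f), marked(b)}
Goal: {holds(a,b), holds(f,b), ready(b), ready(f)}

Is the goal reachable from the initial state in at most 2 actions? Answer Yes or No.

No

1. swap(f)  →  {holds(a,a), holds(a,b), holds(b,f), holds(d,a), holds(f,b), marked(b), marked(f)}
2. drop(b,b)  →  {holds(a,a), holds(a,b), holds(b,f), holds(d,a), holds(f,b), marked(f), ready(b)}
3. drop(f,b)  →  {holds(a,a), holds(a,b), holds(b,f), holds(d,a), holds(f,b), ready(b), ready(f)}
optimal plan length = 3; 3 > 2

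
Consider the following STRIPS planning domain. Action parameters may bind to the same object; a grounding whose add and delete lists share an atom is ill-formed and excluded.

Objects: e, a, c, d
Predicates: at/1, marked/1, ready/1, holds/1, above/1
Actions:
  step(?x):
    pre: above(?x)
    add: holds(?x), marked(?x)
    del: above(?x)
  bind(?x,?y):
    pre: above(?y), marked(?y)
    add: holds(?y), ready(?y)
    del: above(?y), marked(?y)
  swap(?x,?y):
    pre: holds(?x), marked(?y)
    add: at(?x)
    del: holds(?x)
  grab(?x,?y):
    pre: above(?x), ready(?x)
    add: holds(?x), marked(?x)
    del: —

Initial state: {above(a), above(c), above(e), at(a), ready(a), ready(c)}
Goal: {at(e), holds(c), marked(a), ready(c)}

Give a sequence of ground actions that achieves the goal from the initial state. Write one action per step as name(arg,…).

step(e); step(a); step(c); swap(e,e)

1. step(e)  →  {above(a), above(c), at(a), holds(e), marked(e), ready(a), ready(c)}
2. step(a)  →  {above(c), at(a), holds(a), holds(e), marked(a), marked(e), ready(a), ready(c)}
3. step(c)  →  {at(a), holds(a), holds(c), holds(e), marked(a), marked(c), marked(e), ready(a), ready(c)}
4. swap(e,e)  →  {at(a), at(e), holds(a), holds(c), marked(a), marked(c), marked(e), ready(a), ready(c)}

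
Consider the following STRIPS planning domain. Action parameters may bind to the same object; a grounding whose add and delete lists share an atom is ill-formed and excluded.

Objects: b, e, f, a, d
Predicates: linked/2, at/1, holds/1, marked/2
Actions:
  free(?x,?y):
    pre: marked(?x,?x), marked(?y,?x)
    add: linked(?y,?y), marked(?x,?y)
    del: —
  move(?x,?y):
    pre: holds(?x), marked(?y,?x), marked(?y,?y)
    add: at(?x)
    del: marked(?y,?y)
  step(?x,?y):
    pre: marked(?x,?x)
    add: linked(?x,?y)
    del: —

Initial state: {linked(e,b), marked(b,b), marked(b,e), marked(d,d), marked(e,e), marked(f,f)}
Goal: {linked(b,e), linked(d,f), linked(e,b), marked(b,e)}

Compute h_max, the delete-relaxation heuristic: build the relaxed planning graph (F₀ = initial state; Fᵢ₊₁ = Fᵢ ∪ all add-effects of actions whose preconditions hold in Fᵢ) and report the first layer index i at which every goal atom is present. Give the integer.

1

F0 = init (6 atoms)
F1 = F0 ∪ {linked(b,a), linked(b,b), linked(b,d), linked(b,e), linked(b,f), linked(d,a), linked(d,b), linked(d,d), linked(d,e), linked(d,f), linked(e,a), linked(e,d), linked(e,e), linked(e,f), linked(f,a), linked(f,b), linked(f,d), linked(f,e), linked(f,f), marked(e,b)}  (26 atoms)
goal ⊆ F1  ⇒  h_max = 1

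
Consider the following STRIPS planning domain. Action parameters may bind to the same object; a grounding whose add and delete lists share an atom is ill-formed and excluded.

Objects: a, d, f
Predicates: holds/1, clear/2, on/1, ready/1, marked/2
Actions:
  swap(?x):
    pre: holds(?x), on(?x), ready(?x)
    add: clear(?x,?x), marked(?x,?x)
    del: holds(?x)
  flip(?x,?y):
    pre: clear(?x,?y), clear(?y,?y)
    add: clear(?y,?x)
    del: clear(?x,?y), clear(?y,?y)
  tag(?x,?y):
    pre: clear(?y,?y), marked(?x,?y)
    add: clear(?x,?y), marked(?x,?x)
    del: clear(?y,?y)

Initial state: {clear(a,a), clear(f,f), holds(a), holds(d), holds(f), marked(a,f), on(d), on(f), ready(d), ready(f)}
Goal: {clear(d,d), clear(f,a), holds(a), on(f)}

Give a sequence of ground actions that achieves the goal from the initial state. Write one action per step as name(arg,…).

1. swap(d)  →  {clear(a,a), clear(d,d), clear(f,f), holds(a), holds(f), marked(a,f), marked(d,d), on(d), on(f), ready(d), ready(f)}
2. tag(a,f)  →  {clear(a,a), clear(a,f), clear(d,d), holds(a), holds(f), marked(a,a), marked(a,f), marked(d,d), on(d), on(f), ready(d), ready(f)}
3. swap(f)  →  {clear(a,a), clear(a,f), clear(d,d), clear(f,f), holds(a), marked(a,a), marked(a,f), marked(d,d), marked(f,f), on(d), on(f), ready(d), ready(f)}
4. flip(a,f)  →  {clear(a,a), clear(d,d), clear(f,a), holds(a), marked(a,a), marked(a,f), marked(d,d), marked(f,f), on(d), on(f), ready(d), ready(f)}

swap(d); tag(a,f); swap(f); flip(a,f)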